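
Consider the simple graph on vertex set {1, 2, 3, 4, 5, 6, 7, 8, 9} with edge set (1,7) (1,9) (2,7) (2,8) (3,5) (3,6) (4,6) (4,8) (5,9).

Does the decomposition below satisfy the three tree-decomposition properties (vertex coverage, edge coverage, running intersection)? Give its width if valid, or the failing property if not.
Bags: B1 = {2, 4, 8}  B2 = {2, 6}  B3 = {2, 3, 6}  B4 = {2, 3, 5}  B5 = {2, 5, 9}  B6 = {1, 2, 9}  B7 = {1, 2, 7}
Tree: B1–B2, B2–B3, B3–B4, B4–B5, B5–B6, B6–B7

A tree decomposition must satisfy three properties: every vertex lies in some bag; for every edge, both endpoints lie together in some bag; and for every vertex, the bags containing it form a connected subtree. Here edge (4,6) lies in no bag, so the decomposition is invalid.

No — edge (4,6) lies in no bag.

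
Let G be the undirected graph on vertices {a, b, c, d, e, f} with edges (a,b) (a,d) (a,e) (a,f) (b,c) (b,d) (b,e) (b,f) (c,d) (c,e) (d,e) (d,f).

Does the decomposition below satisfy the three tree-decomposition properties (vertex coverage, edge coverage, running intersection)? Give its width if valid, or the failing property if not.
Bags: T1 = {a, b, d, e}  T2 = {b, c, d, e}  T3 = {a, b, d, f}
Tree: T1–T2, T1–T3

Yes; width 3.

Checking the three conditions: (i) the bags cover all of {a, b, c, d, e, f}; (ii) for each edge, some bag contains both endpoints; (iii) the bags containing any fixed vertex form a subtree. All hold, so the decomposition is valid with width 4 − 1 = 3.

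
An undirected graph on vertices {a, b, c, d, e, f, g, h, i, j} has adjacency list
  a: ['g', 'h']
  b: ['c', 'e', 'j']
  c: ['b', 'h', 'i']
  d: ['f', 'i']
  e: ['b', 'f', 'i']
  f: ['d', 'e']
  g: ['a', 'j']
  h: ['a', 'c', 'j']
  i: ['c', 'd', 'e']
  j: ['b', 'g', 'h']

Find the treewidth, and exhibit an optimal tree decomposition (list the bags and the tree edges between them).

Each bag holds 3 vertices, so the decomposition has width 2, which upper-bounds the treewidth. Since g–a–h–j–g is a cycle in G, G is not acyclic. Forests are exactly the graphs of treewidth ≤ 1, so tw(G) ≥ 2. The upper and lower bounds meet at 2, so that is the treewidth.

Treewidth 2.
One optimal decomposition is:
Bags: B1 = {a, g, j}  B2 = {a, h, j}  B3 = {b, h, j}  B4 = {b, c, h}  B5 = {b, c, e}  B6 = {c, e, i}  B7 = {e, f, i}  B8 = {d, f, i}
Tree: B1–B2, B2–B3, B3–B4, B4–B5, B5–B6, B6–B7, B7–B8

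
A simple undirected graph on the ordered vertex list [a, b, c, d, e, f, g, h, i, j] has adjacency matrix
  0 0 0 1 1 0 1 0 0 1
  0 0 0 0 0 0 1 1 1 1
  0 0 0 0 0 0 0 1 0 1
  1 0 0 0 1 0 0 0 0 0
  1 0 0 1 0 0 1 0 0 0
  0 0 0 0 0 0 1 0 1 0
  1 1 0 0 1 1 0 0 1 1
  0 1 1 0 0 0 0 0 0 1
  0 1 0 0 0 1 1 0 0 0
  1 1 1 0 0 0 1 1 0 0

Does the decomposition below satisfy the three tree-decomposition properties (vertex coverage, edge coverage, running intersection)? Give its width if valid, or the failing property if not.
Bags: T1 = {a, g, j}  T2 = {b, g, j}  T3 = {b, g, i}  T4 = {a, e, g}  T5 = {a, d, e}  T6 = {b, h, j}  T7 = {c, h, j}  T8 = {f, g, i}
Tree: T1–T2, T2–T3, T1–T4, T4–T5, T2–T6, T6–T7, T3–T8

Checking the three conditions: (i) the bags cover all of {a, b, c, d, e, f, g, h, i, j}; (ii) for each edge, some bag contains both endpoints; (iii) the bags containing any fixed vertex form a subtree. All hold, so the decomposition is valid with width 3 − 1 = 2.

Yes; width 2.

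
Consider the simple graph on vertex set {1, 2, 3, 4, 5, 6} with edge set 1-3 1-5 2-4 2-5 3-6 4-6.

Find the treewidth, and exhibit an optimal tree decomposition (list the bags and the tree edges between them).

Each bag holds 3 vertices, so the decomposition has width 2, which upper-bounds the treewidth. The edges 2–5–1–3–6–4–2 form a cycle, so G is not a tree and its treewidth is at least 2. The upper and lower bounds meet at 2, so that is the treewidth.

Treewidth 2.
Bags: B1 = {1, 2, 5}  B2 = {1, 2, 3}  B3 = {2, 3, 6}  B4 = {2, 4, 6}
Tree: B1–B2, B2–B3, B3–B4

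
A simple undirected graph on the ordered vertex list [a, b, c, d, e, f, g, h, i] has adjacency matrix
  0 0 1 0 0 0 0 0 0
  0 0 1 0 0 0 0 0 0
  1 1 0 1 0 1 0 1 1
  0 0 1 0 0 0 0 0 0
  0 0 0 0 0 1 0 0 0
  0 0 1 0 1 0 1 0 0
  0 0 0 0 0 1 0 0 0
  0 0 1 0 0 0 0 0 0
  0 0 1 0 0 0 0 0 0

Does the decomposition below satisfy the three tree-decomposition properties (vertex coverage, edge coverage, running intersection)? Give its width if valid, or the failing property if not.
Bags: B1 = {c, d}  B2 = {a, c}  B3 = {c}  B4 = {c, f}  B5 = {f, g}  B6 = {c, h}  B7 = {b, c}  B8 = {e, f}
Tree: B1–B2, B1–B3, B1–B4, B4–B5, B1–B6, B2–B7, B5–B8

No — vertex i appears in no bag.

A tree decomposition must satisfy three properties: every vertex lies in some bag; for every edge, both endpoints lie together in some bag; and for every vertex, the bags containing it form a connected subtree. Here vertex i appears in no bag, so the decomposition is invalid.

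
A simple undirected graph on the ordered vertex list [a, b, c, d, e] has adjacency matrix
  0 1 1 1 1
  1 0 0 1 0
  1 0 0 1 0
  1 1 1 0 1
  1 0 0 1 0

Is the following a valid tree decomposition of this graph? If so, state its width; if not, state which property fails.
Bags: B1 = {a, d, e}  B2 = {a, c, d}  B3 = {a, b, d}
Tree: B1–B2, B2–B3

Vertex coverage: the bags together contain {a, b, c, d, e}, the full vertex set. Edge coverage: each edge of G has both endpoints in at least one bag. Running intersection: for every vertex, the bags containing it form a connected subtree. All three properties hold, so this is a valid tree decomposition of width max|bag| − 1 = 2, and hence tw(G) ≤ 2.

Yes; width 2.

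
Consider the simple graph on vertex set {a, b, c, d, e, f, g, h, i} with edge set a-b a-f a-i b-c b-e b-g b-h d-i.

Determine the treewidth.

1

A width-1 tree decomposition is:
Bags: B1 = {a, i}  B2 = {a, b}  B3 = {d, i}  B4 = {a, f}  B5 = {b, h}  B6 = {b, c}  B7 = {b, g}  B8 = {b, e}
Tree: B1–B2, B1–B3, B1–B4, B2–B5, B2–B6, B2–B7, B5–B8
The largest bag has 2 vertices, giving width 1; this decomposition certifies tw(G) ≤ 1. Any graph with an edge has treewidth ≥ 1, and G has the edge a–i. Combining the bounds, tw(G) = 1.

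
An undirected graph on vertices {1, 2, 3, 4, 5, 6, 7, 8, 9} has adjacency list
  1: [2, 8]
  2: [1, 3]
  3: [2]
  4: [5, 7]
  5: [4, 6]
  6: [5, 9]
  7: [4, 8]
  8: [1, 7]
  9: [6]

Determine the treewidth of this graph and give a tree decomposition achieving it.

Each bag holds 2 vertices, so the decomposition has width 1, which upper-bounds the treewidth. G has an edge, so its treewidth is at least 1. Hence tw(G) = 1 exactly.

Treewidth 1.
Bags: B1 = {2, 3}  B2 = {1, 2}  B3 = {1, 8}  B4 = {7, 8}  B5 = {4, 7}  B6 = {4, 5}  B7 = {5, 6}  B8 = {6, 9}
Tree: B1–B2, B2–B3, B3–B4, B4–B5, B5–B6, B6–B7, B7–B8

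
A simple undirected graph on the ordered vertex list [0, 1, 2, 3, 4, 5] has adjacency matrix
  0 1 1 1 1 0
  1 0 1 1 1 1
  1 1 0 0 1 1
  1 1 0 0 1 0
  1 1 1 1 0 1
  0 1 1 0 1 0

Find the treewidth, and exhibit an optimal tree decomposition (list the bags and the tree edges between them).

Treewidth 3.
One such decomposition:
Bags: B1 = {0, 1, 2, 4}  B2 = {1, 2, 4, 5}  B3 = {0, 1, 3, 4}
Tree: B1–B2, B1–B3

Each bag holds 4 vertices, so the decomposition has width 3, which upper-bounds the treewidth. Conversely, {0, 1, 2, 4} is a clique of size 4, and the vertices of any clique must share a bag in every tree decomposition; so some bag has ≥ 4 vertices and tw(G) ≥ 3. Therefore the treewidth is 3.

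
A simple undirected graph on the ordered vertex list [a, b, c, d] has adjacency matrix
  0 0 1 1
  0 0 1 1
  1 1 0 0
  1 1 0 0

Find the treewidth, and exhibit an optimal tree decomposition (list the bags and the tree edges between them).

The largest bag has 3 vertices, giving width 2; this decomposition certifies tw(G) ≤ 2. For the lower bound, G contains the cycle a–c–b–d–a, so G is not a forest; only forests have treewidth ≤ 1, hence tw(G) ≥ 2. Combining the bounds, tw(G) = 2.

Treewidth 2.
One such decomposition:
Bags: B1 = {a, b, c}  B2 = {a, b, d}
Tree: B1–B2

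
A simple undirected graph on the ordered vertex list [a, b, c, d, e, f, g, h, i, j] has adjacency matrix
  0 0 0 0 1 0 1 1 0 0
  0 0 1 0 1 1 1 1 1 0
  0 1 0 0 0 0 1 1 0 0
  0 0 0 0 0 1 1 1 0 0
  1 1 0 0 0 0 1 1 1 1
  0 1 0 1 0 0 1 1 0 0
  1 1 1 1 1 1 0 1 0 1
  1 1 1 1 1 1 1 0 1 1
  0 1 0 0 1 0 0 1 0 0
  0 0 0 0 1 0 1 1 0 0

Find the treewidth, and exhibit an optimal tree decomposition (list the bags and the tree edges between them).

Treewidth 3.
Bags: B1 = {b, f, g, h}  B2 = {d, f, g, h}  B3 = {b, e, g, h}  B4 = {a, e, g, h}  B5 = {e, g, h, j}  B6 = {b, c, g, h}  B7 = {b, e, h, i}
Tree: B1–B2, B1–B3, B3–B4, B3–B5, B3–B6, B3–B7

Every bag has size at most 4, so the width is 4 − 1 = 3 and tw(G) ≤ 3. Conversely, {d, f, g, h} is a clique of size 4, and the vertices of any clique must share a bag in every tree decomposition; so some bag has ≥ 4 vertices and tw(G) ≥ 3. The upper and lower bounds meet at 3, so that is the treewidth.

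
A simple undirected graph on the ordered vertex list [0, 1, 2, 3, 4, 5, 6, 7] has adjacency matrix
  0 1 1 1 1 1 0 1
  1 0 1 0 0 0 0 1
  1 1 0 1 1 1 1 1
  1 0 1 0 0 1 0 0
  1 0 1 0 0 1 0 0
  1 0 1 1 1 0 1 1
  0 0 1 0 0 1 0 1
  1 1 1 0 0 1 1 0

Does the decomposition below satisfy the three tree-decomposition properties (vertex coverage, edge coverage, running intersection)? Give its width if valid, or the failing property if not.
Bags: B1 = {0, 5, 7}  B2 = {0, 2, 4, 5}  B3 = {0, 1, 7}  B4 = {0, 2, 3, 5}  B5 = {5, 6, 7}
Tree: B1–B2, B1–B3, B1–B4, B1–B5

A tree decomposition must satisfy three properties: every vertex lies in some bag; for every edge, both endpoints lie together in some bag; and for every vertex, the bags containing it form a connected subtree. Here edge (2,7) lies in no bag, so the decomposition is invalid.

No — edge (2,7) lies in no bag.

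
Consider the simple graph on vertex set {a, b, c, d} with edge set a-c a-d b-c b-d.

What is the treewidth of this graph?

A width-2 tree decomposition is:
Bags: B1 = {a, b, c}  B2 = {a, b, d}
Tree: B1–B2
Each bag holds 3 vertices, so the decomposition has width 2, which upper-bounds the treewidth. Since b–c–a–d–b is a cycle in G, G is not acyclic. Forests are exactly the graphs of treewidth ≤ 1, so tw(G) ≥ 2. Therefore the treewidth is 2.

2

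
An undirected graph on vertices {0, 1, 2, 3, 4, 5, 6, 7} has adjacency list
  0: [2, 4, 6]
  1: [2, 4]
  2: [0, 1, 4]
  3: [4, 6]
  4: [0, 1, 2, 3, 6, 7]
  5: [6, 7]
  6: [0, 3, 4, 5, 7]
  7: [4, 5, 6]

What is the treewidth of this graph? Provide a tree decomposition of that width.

The largest bag has 3 vertices, giving width 2; this decomposition certifies tw(G) ≤ 2. On the other hand G contains the 3-clique {1, 2, 4}. A clique must lie in a single bag of any decomposition, so no decomposition can have width below 2. Combining the bounds, tw(G) = 2.

Treewidth 2.
One optimal decomposition is:
Bags: B1 = {0, 4, 6}  B2 = {3, 4, 6}  B3 = {4, 6, 7}  B4 = {5, 6, 7}  B5 = {0, 2, 4}  B6 = {1, 2, 4}
Tree: B1–B2, B1–B3, B3–B4, B1–B5, B5–B6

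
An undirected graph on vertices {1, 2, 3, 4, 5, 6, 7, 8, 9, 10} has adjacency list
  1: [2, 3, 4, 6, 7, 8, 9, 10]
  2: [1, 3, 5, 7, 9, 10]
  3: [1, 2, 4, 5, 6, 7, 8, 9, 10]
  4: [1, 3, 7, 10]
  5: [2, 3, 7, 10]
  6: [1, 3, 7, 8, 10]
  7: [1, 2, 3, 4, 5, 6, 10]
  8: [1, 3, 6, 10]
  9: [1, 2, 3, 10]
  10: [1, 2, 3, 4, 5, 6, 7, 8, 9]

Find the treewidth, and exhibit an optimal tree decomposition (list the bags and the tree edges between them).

Treewidth 4.
One optimal decomposition is:
Bags: B1 = {1, 2, 3, 7, 10}  B2 = {1, 3, 6, 7, 10}  B3 = {1, 3, 6, 8, 10}  B4 = {2, 3, 5, 7, 10}  B5 = {1, 3, 4, 7, 10}  B6 = {1, 2, 3, 9, 10}
Tree: B1–B2, B2–B3, B1–B4, B1–B5, B1–B6

Each bag holds 5 vertices, so the decomposition has width 4, which upper-bounds the treewidth. For the lower bound, the 5 vertices {1, 3, 6, 8, 10} are pairwise adjacent, and any tree decomposition puts a clique entirely inside one bag — forcing width ≥ 4. The upper and lower bounds meet at 4, so that is the treewidth.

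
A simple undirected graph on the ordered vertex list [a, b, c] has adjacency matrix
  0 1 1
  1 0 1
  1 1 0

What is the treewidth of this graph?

2

A width-2 tree decomposition is:
Bags: B1 = {a, b, c}
Tree: (single bag)
With just one bag of size 3, the width is 3 − 1 = 2, so tw(G) ≤ 2. For the lower bound, the 3 vertices {a, b, c} are pairwise adjacent, and any tree decomposition puts a clique entirely inside one bag — forcing width ≥ 2. The upper and lower bounds meet at 2, so that is the treewidth.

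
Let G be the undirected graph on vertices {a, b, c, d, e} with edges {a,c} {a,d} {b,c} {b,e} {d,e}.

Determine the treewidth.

2

A width-2 tree decomposition is:
Bags: B1 = {a, b, c}  B2 = {a, b, e}  B3 = {a, d, e}
Tree: B1–B2, B2–B3
The largest bag has 3 vertices, giving width 2; this decomposition certifies tw(G) ≤ 2. For the lower bound, G contains the cycle a–c–b–e–d–a, so G is not a forest; only forests have treewidth ≤ 1, hence tw(G) ≥ 2. Hence tw(G) = 2 exactly.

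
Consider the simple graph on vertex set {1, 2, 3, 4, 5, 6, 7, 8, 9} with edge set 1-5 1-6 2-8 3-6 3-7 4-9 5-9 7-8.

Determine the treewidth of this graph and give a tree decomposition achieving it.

The largest bag has 2 vertices, giving width 1; this decomposition certifies tw(G) ≤ 1. G has an edge, so its treewidth is at least 1. Combining the bounds, tw(G) = 1.

Treewidth 1.
Bags: B1 = {2, 8}  B2 = {7, 8}  B3 = {3, 7}  B4 = {3, 6}  B5 = {1, 6}  B6 = {1, 5}  B7 = {5, 9}  B8 = {4, 9}
Tree: B1–B2, B2–B3, B3–B4, B4–B5, B5–B6, B6–B7, B7–B8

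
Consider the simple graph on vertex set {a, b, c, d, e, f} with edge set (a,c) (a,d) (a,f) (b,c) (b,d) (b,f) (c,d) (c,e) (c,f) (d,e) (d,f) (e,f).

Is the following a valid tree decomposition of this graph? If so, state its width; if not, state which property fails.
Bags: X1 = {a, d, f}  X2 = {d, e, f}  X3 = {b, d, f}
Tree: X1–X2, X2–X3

No — vertex c appears in no bag.

A tree decomposition must satisfy three properties: every vertex lies in some bag; for every edge, both endpoints lie together in some bag; and for every vertex, the bags containing it form a connected subtree. Here vertex c appears in no bag, so the decomposition is invalid.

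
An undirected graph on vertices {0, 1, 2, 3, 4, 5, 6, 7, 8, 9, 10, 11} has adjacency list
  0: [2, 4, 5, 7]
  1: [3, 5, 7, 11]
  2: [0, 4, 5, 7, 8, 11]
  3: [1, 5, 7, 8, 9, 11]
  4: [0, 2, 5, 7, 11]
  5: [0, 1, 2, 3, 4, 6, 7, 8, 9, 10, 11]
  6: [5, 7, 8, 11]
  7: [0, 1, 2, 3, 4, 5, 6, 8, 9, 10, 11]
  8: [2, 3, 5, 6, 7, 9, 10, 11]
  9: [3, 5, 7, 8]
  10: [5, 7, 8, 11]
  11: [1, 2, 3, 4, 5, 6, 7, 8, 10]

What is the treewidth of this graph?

4

A width-4 tree decomposition is:
Bags: B1 = {3, 5, 7, 8, 11}  B2 = {5, 6, 7, 8, 11}  B3 = {1, 3, 5, 7, 11}  B4 = {2, 5, 7, 8, 11}  B5 = {2, 4, 5, 7, 11}  B6 = {3, 5, 7, 8, 9}  B7 = {0, 2, 4, 5, 7}  B8 = {5, 7, 8, 10, 11}
Tree: B1–B2, B1–B3, B1–B4, B4–B5, B1–B6, B5–B7, B4–B8
Each bag holds 5 vertices, so the decomposition has width 4, which upper-bounds the treewidth. For the lower bound, the 5 vertices {0, 2, 4, 5, 7} are pairwise adjacent, and any tree decomposition puts a clique entirely inside one bag — forcing width ≥ 4. The upper and lower bounds meet at 4, so that is the treewidth.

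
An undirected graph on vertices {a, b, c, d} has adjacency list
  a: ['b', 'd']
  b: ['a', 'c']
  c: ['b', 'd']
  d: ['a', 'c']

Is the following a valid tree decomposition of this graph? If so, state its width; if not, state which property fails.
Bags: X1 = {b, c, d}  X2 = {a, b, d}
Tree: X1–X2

Yes; width 2.

Every vertex of G appears in some bag (union = {a, b, c, d}); every edge is covered by a bag; and for each vertex v the set of bags containing v is connected in the bag tree. The decomposition is therefore valid. The largest bag has 3 vertices, so the width is 2.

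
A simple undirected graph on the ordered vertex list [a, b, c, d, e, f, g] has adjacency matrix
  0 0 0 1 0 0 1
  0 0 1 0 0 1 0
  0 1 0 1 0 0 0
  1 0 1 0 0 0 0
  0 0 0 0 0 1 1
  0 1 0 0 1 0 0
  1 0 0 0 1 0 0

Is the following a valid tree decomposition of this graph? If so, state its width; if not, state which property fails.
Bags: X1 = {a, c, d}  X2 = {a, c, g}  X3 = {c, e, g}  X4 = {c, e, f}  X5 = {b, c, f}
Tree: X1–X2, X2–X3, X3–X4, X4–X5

Yes; width 2.

Checking the three conditions: (i) the bags cover all of {a, b, c, d, e, f, g}; (ii) for each edge, some bag contains both endpoints; (iii) the bags containing any fixed vertex form a subtree. All hold, so the decomposition is valid with width 3 − 1 = 2.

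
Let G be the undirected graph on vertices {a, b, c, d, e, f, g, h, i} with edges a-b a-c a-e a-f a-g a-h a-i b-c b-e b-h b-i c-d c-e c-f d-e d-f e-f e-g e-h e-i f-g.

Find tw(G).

3

A width-3 tree decomposition is:
Bags: B1 = {a, b, c, e}  B2 = {a, c, e, f}  B3 = {a, b, e, h}  B4 = {c, d, e, f}  B5 = {a, b, e, i}  B6 = {a, e, f, g}
Tree: B1–B2, B1–B3, B2–B4, B3–B5, B2–B6
The largest bag has 4 vertices, giving width 3; this decomposition certifies tw(G) ≤ 3. For the lower bound, the 4 vertices {c, d, e, f} are pairwise adjacent, and any tree decomposition puts a clique entirely inside one bag — forcing width ≥ 3. The upper and lower bounds meet at 3, so that is the treewidth.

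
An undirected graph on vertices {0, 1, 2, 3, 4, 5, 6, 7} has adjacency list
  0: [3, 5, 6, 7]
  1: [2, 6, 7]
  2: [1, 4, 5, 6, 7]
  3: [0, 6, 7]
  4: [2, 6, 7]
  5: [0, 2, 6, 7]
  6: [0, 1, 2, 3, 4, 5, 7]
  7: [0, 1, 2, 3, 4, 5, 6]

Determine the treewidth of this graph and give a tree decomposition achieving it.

Treewidth 3.
Bags: B1 = {2, 4, 6, 7}  B2 = {1, 2, 6, 7}  B3 = {2, 5, 6, 7}  B4 = {0, 5, 6, 7}  B5 = {0, 3, 6, 7}
Tree: B1–B2, B1–B3, B3–B4, B4–B5

Each bag holds 4 vertices, so the decomposition has width 3, which upper-bounds the treewidth. On the other hand G contains the 4-clique {0, 3, 6, 7}. A clique must lie in a single bag of any decomposition, so no decomposition can have width below 3. Therefore the treewidth is 3.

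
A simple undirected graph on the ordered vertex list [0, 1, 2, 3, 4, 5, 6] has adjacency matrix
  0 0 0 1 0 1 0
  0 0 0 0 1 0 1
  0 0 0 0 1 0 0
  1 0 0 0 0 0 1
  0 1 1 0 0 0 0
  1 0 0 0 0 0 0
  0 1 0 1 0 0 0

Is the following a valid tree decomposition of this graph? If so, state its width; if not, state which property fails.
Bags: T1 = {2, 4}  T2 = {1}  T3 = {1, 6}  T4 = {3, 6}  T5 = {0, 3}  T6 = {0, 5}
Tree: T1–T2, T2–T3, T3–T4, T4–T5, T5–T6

No — edge (4,1) lies in no bag.

A tree decomposition must satisfy three properties: every vertex lies in some bag; for every edge, both endpoints lie together in some bag; and for every vertex, the bags containing it form a connected subtree. Here edge (4,1) lies in no bag, so the decomposition is invalid.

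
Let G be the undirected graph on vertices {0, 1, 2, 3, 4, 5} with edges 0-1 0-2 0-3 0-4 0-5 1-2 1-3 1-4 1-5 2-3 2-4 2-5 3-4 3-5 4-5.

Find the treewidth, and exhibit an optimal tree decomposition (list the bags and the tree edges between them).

Treewidth 5.
One optimal decomposition is:
Bags: B1 = {0, 1, 2, 3, 4, 5}
Tree: (single bag)

A single bag containing all 6 vertices is trivially a valid decomposition of width 5. For the lower bound, the 6 vertices {0, 1, 2, 3, 4, 5} are pairwise adjacent, and any tree decomposition puts a clique entirely inside one bag — forcing width ≥ 5. The upper and lower bounds meet at 5, so that is the treewidth.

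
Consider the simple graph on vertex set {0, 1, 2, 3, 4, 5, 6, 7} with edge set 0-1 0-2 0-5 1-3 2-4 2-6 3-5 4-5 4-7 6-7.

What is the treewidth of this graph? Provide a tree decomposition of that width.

Each bag holds 3 vertices, so the decomposition has width 2, which upper-bounds the treewidth. For the lower bound, G contains the cycle 3–1–0–5–3, so G is not a forest; only forests have treewidth ≤ 1, hence tw(G) ≥ 2. The upper and lower bounds meet at 2, so that is the treewidth.

Treewidth 2.
One optimal decomposition is:
Bags: B1 = {1, 3, 5}  B2 = {0, 1, 5}  B3 = {0, 4, 5}  B4 = {0, 2, 4}  B5 = {2, 4, 7}  B6 = {2, 6, 7}
Tree: B1–B2, B2–B3, B3–B4, B4–B5, B5–B6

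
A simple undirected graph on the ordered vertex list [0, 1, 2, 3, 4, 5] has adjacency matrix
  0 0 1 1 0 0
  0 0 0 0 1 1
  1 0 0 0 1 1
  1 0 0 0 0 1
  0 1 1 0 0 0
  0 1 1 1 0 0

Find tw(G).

A width-2 tree decomposition is:
Bags: B1 = {1, 2, 4}  B2 = {1, 2, 5}  B3 = {0, 2, 5}  B4 = {0, 3, 5}
Tree: B1–B2, B2–B3, B3–B4
The largest bag has 3 vertices, giving width 2; this decomposition certifies tw(G) ≤ 2. The edges 4–1–5–2–4 form a cycle, so G is not a tree and its treewidth is at least 2. Hence tw(G) = 2 exactly.

2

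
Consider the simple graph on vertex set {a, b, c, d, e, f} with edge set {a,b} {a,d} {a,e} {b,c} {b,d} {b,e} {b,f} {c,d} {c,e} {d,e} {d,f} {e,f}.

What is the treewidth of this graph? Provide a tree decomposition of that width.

Treewidth 3.
One optimal decomposition is:
Bags: B1 = {a, b, d, e}  B2 = {b, d, e, f}  B3 = {b, c, d, e}
Tree: B1–B2, B1–B3

The largest bag has 4 vertices, giving width 3; this decomposition certifies tw(G) ≤ 3. On the other hand G contains the 4-clique {a, b, d, e}. A clique must lie in a single bag of any decomposition, so no decomposition can have width below 3. The upper and lower bounds meet at 3, so that is the treewidth.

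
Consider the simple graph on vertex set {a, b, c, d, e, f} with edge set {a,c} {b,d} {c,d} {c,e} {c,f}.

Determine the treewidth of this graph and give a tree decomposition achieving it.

Each bag holds 2 vertices, so the decomposition has width 1, which upper-bounds the treewidth. Any graph with an edge has treewidth ≥ 1, and G has the edge f–c. Hence tw(G) = 1 exactly.

Treewidth 1.
Bags: B1 = {c, f}  B2 = {c, d}  B3 = {b, d}  B4 = {c, e}  B5 = {a, c}
Tree: B1–B2, B2–B3, B1–B4, B1–B5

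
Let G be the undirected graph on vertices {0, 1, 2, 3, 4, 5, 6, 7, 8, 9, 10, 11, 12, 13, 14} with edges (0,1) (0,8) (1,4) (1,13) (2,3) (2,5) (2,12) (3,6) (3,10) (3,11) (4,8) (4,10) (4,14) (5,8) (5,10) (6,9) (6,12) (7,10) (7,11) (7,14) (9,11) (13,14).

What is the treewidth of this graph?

3

A width-3 tree decomposition is:
Bags: B1 = {0, 1, 8, 13}  B2 = {1, 4, 8, 13}  B3 = {4, 8, 13, 14}  B4 = {4, 5, 8, 14}  B5 = {4, 5, 10, 14}  B6 = {5, 7, 10, 14}  B7 = {2, 5, 7, 10}  B8 = {2, 3, 7, 10}  B9 = {2, 3, 7, 11}  B10 = {2, 3, 11, 12}  B11 = {3, 6, 11, 12}  B12 = {6, 9, 11, 12}
Tree: B1–B2, B2–B3, B3–B4, B4–B5, B5–B6, B6–B7, B7–B8, B8–B9, B9–B10, B10–B11, B11–B12
The largest bag has 4 vertices, giving width 3; this decomposition certifies tw(G) ≤ 3. For the lower bound: the 4 vertex sets {0,1,13}, {8}, {4}, {5,7,10,14} are disjoint, each induces a connected subgraph, and every pair is joined by at least one edge of G. Contracting each set to a single vertex therefore yields K_{4} as a minor, and since treewidth is minor-monotone, tw(G) ≥ tw(K_{4}) = 3. Therefore the treewidth is 3.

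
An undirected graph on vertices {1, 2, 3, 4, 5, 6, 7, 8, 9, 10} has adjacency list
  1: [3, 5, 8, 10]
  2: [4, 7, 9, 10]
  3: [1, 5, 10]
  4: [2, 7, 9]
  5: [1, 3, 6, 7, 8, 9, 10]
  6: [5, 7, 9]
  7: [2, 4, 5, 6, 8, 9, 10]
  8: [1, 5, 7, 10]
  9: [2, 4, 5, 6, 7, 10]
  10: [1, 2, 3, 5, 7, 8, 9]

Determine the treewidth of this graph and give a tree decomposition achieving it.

The largest bag has 4 vertices, giving width 3; this decomposition certifies tw(G) ≤ 3. On the other hand G contains the 4-clique {2, 7, 9, 10}. A clique must lie in a single bag of any decomposition, so no decomposition can have width below 3. Combining the bounds, tw(G) = 3.

Treewidth 3.
One such decomposition:
Bags: B1 = {5, 7, 9, 10}  B2 = {2, 7, 9, 10}  B3 = {5, 6, 7, 9}  B4 = {2, 4, 7, 9}  B5 = {5, 7, 8, 10}  B6 = {1, 5, 8, 10}  B7 = {1, 3, 5, 10}
Tree: B1–B2, B1–B3, B2–B4, B1–B5, B5–B6, B6–B7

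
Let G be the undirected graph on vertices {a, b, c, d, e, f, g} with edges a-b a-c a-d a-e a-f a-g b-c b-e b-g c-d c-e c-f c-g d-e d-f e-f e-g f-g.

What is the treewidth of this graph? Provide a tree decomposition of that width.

Each bag holds 5 vertices, so the decomposition has width 4, which upper-bounds the treewidth. Conversely, {a, c, d, e, f} is a clique of size 5, and the vertices of any clique must share a bag in every tree decomposition; so some bag has ≥ 5 vertices and tw(G) ≥ 4. Therefore the treewidth is 4.

Treewidth 4.
Bags: B1 = {a, c, d, e, f}  B2 = {a, c, e, f, g}  B3 = {a, b, c, e, g}
Tree: B1–B2, B2–B3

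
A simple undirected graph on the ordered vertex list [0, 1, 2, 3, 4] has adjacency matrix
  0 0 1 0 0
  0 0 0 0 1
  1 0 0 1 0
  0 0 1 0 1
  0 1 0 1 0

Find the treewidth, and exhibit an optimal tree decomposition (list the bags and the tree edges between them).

Every bag has size at most 2, so the width is 2 − 1 = 1 and tw(G) ≤ 1. Since G has at least one edge (e.g. 0–2), it is not an edgeless graph, so tw(G) ≥ 1. Combining the bounds, tw(G) = 1.

Treewidth 1.
One such decomposition:
Bags: B1 = {0, 2}  B2 = {2, 3}  B3 = {3, 4}  B4 = {1, 4}
Tree: B1–B2, B2–B3, B3–B4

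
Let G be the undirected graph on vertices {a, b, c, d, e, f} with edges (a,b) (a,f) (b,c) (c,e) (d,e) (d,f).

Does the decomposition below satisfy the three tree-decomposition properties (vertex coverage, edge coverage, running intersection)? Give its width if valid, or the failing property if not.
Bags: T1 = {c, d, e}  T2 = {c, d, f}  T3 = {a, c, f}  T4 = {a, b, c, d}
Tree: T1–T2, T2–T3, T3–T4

No — bags containing vertex d are not connected in the tree.

A tree decomposition must satisfy three properties: every vertex lies in some bag; for every edge, both endpoints lie together in some bag; and for every vertex, the bags containing it form a connected subtree. Here bags containing vertex d are not connected in the tree, so the decomposition is invalid.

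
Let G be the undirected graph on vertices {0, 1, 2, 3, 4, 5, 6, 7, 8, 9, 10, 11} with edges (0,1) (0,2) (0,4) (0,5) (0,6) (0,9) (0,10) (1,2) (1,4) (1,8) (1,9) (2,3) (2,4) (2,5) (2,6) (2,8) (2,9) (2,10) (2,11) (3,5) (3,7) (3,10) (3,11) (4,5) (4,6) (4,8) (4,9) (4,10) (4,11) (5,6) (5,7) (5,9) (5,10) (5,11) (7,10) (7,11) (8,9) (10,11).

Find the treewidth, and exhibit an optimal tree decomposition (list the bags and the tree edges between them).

Treewidth 4.
One optimal decomposition is:
Bags: B1 = {0, 2, 4, 5, 10}  B2 = {0, 2, 4, 5, 9}  B3 = {2, 4, 5, 10, 11}  B4 = {0, 1, 2, 4, 9}  B5 = {1, 2, 4, 8, 9}  B6 = {2, 3, 5, 10, 11}  B7 = {0, 2, 4, 5, 6}  B8 = {3, 5, 7, 10, 11}
Tree: B1–B2, B1–B3, B2–B4, B4–B5, B3–B6, B2–B7, B6–B8

Every bag has size at most 5, so the width is 5 − 1 = 4 and tw(G) ≤ 4. On the other hand G contains the 5-clique {2, 3, 5, 10, 11}. A clique must lie in a single bag of any decomposition, so no decomposition can have width below 4. Therefore the treewidth is 4.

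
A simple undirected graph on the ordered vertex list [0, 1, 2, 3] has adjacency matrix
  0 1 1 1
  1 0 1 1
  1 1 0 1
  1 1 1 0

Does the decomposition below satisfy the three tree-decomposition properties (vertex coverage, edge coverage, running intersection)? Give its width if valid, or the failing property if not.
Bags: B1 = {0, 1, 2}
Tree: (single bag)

A tree decomposition must satisfy three properties: every vertex lies in some bag; for every edge, both endpoints lie together in some bag; and for every vertex, the bags containing it form a connected subtree. Here vertex 3 appears in no bag, so the decomposition is invalid.

No — vertex 3 appears in no bag.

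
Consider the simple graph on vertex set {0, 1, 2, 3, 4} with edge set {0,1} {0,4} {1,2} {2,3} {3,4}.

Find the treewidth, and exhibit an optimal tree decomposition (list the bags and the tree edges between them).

Treewidth 2.
One such decomposition:
Bags: B1 = {0, 1, 4}  B2 = {1, 3, 4}  B3 = {1, 2, 3}
Tree: B1–B2, B2–B3

Every bag has size at most 3, so the width is 3 − 1 = 2 and tw(G) ≤ 2. The edges 1–0–4–3–2–1 form a cycle, so G is not a tree and its treewidth is at least 2. Combining the bounds, tw(G) = 2.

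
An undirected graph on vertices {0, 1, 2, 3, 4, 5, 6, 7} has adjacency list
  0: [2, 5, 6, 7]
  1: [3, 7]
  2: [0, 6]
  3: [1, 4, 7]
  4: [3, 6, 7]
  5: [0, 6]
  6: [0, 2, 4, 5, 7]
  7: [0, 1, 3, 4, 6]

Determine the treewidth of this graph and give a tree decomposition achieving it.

Treewidth 2.
Bags: B1 = {4, 6, 7}  B2 = {0, 6, 7}  B3 = {0, 2, 6}  B4 = {3, 4, 7}  B5 = {1, 3, 7}  B6 = {0, 5, 6}
Tree: B1–B2, B2–B3, B1–B4, B4–B5, B2–B6

Each bag holds 3 vertices, so the decomposition has width 2, which upper-bounds the treewidth. On the other hand G contains the 3-clique {1, 3, 7}. A clique must lie in a single bag of any decomposition, so no decomposition can have width below 2. Therefore the treewidth is 2.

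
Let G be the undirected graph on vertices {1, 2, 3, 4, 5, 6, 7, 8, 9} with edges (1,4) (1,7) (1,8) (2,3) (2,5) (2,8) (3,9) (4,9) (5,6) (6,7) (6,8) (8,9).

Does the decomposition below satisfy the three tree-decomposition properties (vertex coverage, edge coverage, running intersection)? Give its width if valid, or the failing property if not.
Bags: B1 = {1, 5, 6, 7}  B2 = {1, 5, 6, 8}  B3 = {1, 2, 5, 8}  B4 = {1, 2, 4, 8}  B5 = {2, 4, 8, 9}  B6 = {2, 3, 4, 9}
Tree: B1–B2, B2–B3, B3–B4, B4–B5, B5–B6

Yes; width 3.

Every vertex of G appears in some bag (union = {1, 2, 3, 4, 5, 6, 7, 8, 9}); every edge is covered by a bag; and for each vertex v the set of bags containing v is connected in the bag tree. The decomposition is therefore valid. The largest bag has 4 vertices, so the width is 3.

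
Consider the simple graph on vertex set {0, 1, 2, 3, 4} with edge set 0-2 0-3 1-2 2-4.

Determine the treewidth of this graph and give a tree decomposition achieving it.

Treewidth 1.
Bags: B1 = {2, 4}  B2 = {1, 2}  B3 = {0, 2}  B4 = {0, 3}
Tree: B1–B2, B1–B3, B3–B4

The largest bag has 2 vertices, giving width 1; this decomposition certifies tw(G) ≤ 1. Any graph with an edge has treewidth ≥ 1, and G has the edge 4–2. Therefore the treewidth is 1.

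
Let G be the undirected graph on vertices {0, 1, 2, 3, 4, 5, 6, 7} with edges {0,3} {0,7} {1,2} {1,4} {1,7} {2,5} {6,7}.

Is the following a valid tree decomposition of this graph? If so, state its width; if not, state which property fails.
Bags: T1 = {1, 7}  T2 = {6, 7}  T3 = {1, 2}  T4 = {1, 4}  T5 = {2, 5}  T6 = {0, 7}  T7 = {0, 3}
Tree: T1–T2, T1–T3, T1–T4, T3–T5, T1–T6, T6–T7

Yes; width 1.

Vertex coverage: the bags together contain {0, 1, 2, 3, 4, 5, 6, 7}, the full vertex set. Edge coverage: each edge of G has both endpoints in at least one bag. Running intersection: for every vertex, the bags containing it form a connected subtree. All three properties hold, so this is a valid tree decomposition of width max|bag| − 1 = 1, and hence tw(G) ≤ 1.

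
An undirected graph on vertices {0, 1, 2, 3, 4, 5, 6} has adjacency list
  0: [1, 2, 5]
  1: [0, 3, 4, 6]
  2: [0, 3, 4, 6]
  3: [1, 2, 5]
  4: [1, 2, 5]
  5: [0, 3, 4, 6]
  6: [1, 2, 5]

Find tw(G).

A width-3 tree decomposition is:
Bags: B1 = {1, 2, 4, 5}  B2 = {1, 2, 5, 6}  B3 = {0, 1, 2, 5}  B4 = {1, 2, 3, 5}
Tree: B1–B2, B2–B3, B3–B4
Every bag has size at most 4, so the width is 4 − 1 = 3 and tw(G) ≤ 3. For the lower bound: the 4 vertex sets {2,4}, {5,6}, {1}, {0} are disjoint, each induces a connected subgraph, and every pair is joined by at least one edge of G. Contracting each set to a single vertex therefore yields K_{4} as a minor, and since treewidth is minor-monotone, tw(G) ≥ tw(K_{4}) = 3. Combining the bounds, tw(G) = 3.

3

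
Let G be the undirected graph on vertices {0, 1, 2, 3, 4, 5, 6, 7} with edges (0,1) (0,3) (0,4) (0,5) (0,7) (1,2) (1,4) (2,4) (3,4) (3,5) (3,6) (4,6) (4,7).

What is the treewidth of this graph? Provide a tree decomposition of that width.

Treewidth 2.
One such decomposition:
Bags: B1 = {0, 1, 4}  B2 = {0, 3, 4}  B3 = {3, 4, 6}  B4 = {0, 4, 7}  B5 = {1, 2, 4}  B6 = {0, 3, 5}
Tree: B1–B2, B2–B3, B2–B4, B1–B5, B2–B6

Every bag has size at most 3, so the width is 3 − 1 = 2 and tw(G) ≤ 2. Conversely, {0, 1, 4} is a clique of size 3, and the vertices of any clique must share a bag in every tree decomposition; so some bag has ≥ 3 vertices and tw(G) ≥ 2. Hence tw(G) = 2 exactly.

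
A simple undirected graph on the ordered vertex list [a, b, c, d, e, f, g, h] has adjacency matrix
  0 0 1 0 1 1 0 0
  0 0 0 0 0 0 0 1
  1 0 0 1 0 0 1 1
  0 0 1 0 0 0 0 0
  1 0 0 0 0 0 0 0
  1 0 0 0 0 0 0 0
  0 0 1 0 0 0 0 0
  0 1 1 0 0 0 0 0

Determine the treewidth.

1

A width-1 tree decomposition is:
Bags: B1 = {a, c}  B2 = {c, h}  B3 = {a, e}  B4 = {c, d}  B5 = {c, g}  B6 = {a, f}  B7 = {b, h}
Tree: B1–B2, B1–B3, B1–B4, B4–B5, B3–B6, B2–B7
Every bag has size at most 2, so the width is 2 − 1 = 1 and tw(G) ≤ 1. Since G has at least one edge (e.g. c–a), it is not an edgeless graph, so tw(G) ≥ 1. Therefore the treewidth is 1.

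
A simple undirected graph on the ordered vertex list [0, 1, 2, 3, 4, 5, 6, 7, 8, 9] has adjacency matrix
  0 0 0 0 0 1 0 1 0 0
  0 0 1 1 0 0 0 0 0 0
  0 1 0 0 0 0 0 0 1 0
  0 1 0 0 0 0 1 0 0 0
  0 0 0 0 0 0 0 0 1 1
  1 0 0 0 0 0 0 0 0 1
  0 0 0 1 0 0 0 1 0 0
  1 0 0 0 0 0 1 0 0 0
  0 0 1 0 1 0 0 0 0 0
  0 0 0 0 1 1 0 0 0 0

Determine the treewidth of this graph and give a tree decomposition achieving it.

Treewidth 2.
Bags: B1 = {0, 6, 7}  B2 = {0, 5, 6}  B3 = {5, 6, 9}  B4 = {4, 6, 9}  B5 = {4, 6, 8}  B6 = {2, 6, 8}  B7 = {1, 2, 6}  B8 = {1, 3, 6}
Tree: B1–B2, B2–B3, B3–B4, B4–B5, B5–B6, B6–B7, B7–B8

Every bag has size at most 3, so the width is 3 − 1 = 2 and tw(G) ≤ 2. Since 6–7–0–5–9–4–8–2–1–3–6 is a cycle in G, G is not acyclic. Forests are exactly the graphs of treewidth ≤ 1, so tw(G) ≥ 2. Hence tw(G) = 2 exactly.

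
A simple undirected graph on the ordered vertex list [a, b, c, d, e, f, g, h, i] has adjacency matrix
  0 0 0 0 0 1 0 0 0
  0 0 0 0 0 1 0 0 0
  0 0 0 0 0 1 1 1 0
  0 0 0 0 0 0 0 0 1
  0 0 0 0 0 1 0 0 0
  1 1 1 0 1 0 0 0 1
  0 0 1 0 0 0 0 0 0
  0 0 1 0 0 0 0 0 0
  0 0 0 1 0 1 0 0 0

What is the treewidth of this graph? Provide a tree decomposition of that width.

Treewidth 1.
One optimal decomposition is:
Bags: B1 = {c, f}  B2 = {f, i}  B3 = {c, g}  B4 = {a, f}  B5 = {c, h}  B6 = {b, f}  B7 = {d, i}  B8 = {e, f}
Tree: B1–B2, B1–B3, B1–B4, B3–B5, B1–B6, B2–B7, B2–B8

Every bag has size at most 2, so the width is 2 − 1 = 1 and tw(G) ≤ 1. G has an edge, so its treewidth is at least 1. Therefore the treewidth is 1.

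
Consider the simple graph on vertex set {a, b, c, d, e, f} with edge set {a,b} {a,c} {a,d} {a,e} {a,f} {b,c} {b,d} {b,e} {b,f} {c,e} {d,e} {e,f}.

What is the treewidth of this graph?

3

A width-3 tree decomposition is:
Bags: B1 = {a, b, c, e}  B2 = {a, b, e, f}  B3 = {a, b, d, e}
Tree: B1–B2, B1–B3
Each bag holds 4 vertices, so the decomposition has width 3, which upper-bounds the treewidth. On the other hand G contains the 4-clique {a, b, d, e}. A clique must lie in a single bag of any decomposition, so no decomposition can have width below 3. Combining the bounds, tw(G) = 3.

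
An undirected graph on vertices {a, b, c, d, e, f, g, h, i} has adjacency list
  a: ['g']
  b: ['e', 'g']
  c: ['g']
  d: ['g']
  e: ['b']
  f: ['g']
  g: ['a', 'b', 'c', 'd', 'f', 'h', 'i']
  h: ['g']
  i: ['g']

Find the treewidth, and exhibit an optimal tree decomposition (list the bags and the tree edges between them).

Every bag has size at most 2, so the width is 2 − 1 = 1 and tw(G) ≤ 1. Any graph with an edge has treewidth ≥ 1, and G has the edge g–a. Hence tw(G) = 1 exactly.

Treewidth 1.
Bags: B1 = {a, g}  B2 = {g, i}  B3 = {b, g}  B4 = {f, g}  B5 = {c, g}  B6 = {g, h}  B7 = {d, g}  B8 = {b, e}
Tree: B1–B2, B2–B3, B2–B4, B3–B5, B3–B6, B6–B7, B3–B8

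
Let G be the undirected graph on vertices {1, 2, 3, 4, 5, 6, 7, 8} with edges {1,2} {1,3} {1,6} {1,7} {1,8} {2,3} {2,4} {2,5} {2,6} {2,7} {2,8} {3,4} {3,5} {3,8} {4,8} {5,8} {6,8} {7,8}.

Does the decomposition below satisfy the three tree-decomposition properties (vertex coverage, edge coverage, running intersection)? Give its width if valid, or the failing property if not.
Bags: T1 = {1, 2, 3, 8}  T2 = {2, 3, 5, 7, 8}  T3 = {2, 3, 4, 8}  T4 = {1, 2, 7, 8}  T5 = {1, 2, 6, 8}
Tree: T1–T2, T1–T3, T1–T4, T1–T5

No — bags containing vertex 7 are not connected in the tree.

A tree decomposition must satisfy three properties: every vertex lies in some bag; for every edge, both endpoints lie together in some bag; and for every vertex, the bags containing it form a connected subtree. Here bags containing vertex 7 are not connected in the tree, so the decomposition is invalid.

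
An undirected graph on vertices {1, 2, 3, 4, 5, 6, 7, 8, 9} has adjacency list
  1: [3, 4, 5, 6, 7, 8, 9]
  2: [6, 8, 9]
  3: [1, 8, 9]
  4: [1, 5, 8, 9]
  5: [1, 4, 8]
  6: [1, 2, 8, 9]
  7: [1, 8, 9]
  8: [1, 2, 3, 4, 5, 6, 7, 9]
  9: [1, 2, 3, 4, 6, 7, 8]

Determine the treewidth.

3

A width-3 tree decomposition is:
Bags: B1 = {1, 6, 8, 9}  B2 = {1, 3, 8, 9}  B3 = {1, 7, 8, 9}  B4 = {1, 4, 8, 9}  B5 = {1, 4, 5, 8}  B6 = {2, 6, 8, 9}
Tree: B1–B2, B2–B3, B1–B4, B4–B5, B1–B6
Every bag has size at most 4, so the width is 4 − 1 = 3 and tw(G) ≤ 3. Conversely, {1, 3, 8, 9} is a clique of size 4, and the vertices of any clique must share a bag in every tree decomposition; so some bag has ≥ 4 vertices and tw(G) ≥ 3. Hence tw(G) = 3 exactly.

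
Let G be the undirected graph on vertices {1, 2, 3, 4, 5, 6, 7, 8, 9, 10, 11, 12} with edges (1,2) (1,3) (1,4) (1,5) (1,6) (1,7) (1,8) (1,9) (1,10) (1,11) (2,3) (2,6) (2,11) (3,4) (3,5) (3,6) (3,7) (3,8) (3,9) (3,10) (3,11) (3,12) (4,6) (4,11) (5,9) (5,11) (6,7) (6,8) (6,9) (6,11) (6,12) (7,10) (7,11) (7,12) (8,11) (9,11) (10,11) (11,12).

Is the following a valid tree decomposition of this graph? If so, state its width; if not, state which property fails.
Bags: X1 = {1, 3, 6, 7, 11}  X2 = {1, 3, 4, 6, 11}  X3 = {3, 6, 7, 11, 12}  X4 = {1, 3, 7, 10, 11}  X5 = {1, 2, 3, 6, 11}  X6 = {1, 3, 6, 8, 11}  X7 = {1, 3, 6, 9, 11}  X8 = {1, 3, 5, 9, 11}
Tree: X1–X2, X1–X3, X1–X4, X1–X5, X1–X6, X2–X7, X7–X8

Yes; width 4.

Every vertex of G appears in some bag (union = {1, 2, 3, 4, 5, 6, 7, 8, 9, 10, 11, 12}); every edge is covered by a bag; and for each vertex v the set of bags containing v is connected in the bag tree. The decomposition is therefore valid. The largest bag has 5 vertices, so the width is 4.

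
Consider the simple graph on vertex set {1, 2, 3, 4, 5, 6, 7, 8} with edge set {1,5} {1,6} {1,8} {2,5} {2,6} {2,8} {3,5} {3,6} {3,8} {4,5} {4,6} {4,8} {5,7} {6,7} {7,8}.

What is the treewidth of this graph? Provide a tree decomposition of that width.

Every bag has size at most 4, so the width is 4 − 1 = 3 and tw(G) ≤ 3. For the lower bound: the 4 vertex sets {7,8}, {1,6}, {5}, {4} are disjoint, each induces a connected subgraph, and every pair is joined by at least one edge of G. Contracting each set to a single vertex therefore yields K_{4} as a minor, and since treewidth is minor-monotone, tw(G) ≥ tw(K_{4}) = 3. Combining the bounds, tw(G) = 3.

Treewidth 3.
One optimal decomposition is:
Bags: B1 = {5, 6, 7, 8}  B2 = {1, 5, 6, 8}  B3 = {4, 5, 6, 8}  B4 = {3, 5, 6, 8}  B5 = {2, 5, 6, 8}
Tree: B1–B2, B2–B3, B3–B4, B4–B5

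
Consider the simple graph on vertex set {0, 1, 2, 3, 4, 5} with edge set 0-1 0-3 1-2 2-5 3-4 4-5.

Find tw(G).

2

A width-2 tree decomposition is:
Bags: B1 = {2, 4, 5}  B2 = {2, 3, 4}  B3 = {0, 2, 3}  B4 = {0, 1, 2}
Tree: B1–B2, B2–B3, B3–B4
The largest bag has 3 vertices, giving width 2; this decomposition certifies tw(G) ≤ 2. The edges 2–5–4–3–0–1–2 form a cycle, so G is not a tree and its treewidth is at least 2. Combining the bounds, tw(G) = 2.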